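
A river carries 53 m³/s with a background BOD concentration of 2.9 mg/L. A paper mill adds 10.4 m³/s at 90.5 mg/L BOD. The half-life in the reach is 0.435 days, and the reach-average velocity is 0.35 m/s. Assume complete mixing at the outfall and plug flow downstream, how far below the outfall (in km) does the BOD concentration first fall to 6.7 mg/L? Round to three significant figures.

18.0 km

Mixed concentration C = ΣQC/ΣQ = (53.00·2.900 + 10.40·90.50) / 63.40 = 1095/63.40 = 17.27 mg/L.
Half-life 0.435 d → k = ln 2 / 0.435 = 1.593 d⁻¹.
Set 17.27·exp(−k·t) = 6.7 → t = ln(17.27/6.7)/k = 51340 s = 14.26 h.
Distance = v·t = 0.35·51340 = 17970 m = 17.97 km.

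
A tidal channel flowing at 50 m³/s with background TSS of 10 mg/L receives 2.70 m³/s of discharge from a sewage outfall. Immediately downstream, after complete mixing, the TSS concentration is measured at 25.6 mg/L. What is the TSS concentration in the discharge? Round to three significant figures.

Mass balance: 50.00·10.00 + 2.700·Cₑ = 52.70·25.60
→ Cₑ = (52.70·25.60 − 50.00·10.00) / 2.700 = 314.5 mg/L.

314 mg/L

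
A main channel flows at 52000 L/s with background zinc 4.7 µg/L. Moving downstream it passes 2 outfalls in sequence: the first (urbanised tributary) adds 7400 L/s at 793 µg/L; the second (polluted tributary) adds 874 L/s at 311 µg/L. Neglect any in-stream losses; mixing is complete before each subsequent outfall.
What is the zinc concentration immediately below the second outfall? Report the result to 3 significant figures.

Below outfall 1: Q → 59400 L/s, C = (52000·4.700 + 7400·793.0)/59400 = 102.9 µg/L.
Below outfall 2: Q → 60270 L/s, C = (59400·102.9 + 874.0·311.0)/60270 = 105.9 µg/L.

106 µg/L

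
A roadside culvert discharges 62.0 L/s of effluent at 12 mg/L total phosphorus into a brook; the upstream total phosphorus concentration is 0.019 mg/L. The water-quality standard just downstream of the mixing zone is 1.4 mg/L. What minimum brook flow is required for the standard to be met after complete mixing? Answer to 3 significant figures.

476 L/s

Set C_mix = 1.4: (Q·0.01900 + 62.00·12.00) / (Q + 62.00) = 1.4
→ Q = 62.00·(12.00 − 1.4)/(1.4 − 0.01900) = 475.9 L/s.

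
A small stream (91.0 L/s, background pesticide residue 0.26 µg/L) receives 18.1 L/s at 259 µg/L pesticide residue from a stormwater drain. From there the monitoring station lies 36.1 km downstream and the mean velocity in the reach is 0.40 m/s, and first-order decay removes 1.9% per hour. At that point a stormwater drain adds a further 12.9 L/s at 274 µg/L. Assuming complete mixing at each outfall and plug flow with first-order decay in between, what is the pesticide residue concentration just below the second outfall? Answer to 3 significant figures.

52.8 µg/L

After mixing, C = (91.00·0.2600 + 18.10·259.0) / 109.1 = 4712/109.1 = 43.19 µg/L; combined flow 109.1 L/s.
Travel time t = 36.1·1000 / 0.40 = 90250 s = 25.07 h.
1.9%/h lost → k = −ln(1 − 0.019) = 0.01918 h⁻¹.
First-order decay: C = 43.19·exp(−k·t) = 43.19·0.6182 = 26.70 µg/L.
Second outfall: C = (109.1·26.70 + 12.90·274.0)/122.0 = 52.85 µg/L.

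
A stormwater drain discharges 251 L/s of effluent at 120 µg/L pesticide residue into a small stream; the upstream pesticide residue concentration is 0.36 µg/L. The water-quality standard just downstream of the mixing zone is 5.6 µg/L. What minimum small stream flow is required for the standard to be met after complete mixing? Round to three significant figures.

5480 L/s

Set C_mix = 5.6: (Q·0.3600 + 251.0·120.0) / (Q + 251.0) = 5.6
→ Q = 251.0·(120.0 − 5.6)/(5.6 − 0.3600) = 5480 L/s.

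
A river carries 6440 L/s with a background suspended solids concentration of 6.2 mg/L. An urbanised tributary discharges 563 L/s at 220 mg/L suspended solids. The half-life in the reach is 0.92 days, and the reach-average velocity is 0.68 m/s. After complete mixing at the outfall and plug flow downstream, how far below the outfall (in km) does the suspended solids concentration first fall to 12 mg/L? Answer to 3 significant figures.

52.0 km

Mass balance: C = (6440·6.200 + 563.0·220.0) / 7003 = 163800/7003 = 23.39 mg/L.
Half-life 0.92 d → k = ln 2 / 0.92 = 0.7534 d⁻¹.
Set 23.39·exp(−k·t) = 12 → t = ln(23.39/12)/k = 76530 s = 21.26 h.
Distance = v·t = 0.68·76530 = 52040 m = 52.04 km.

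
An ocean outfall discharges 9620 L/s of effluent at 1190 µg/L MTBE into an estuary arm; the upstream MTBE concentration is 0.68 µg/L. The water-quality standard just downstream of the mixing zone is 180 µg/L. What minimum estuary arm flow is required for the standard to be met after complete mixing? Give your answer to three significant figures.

Set C_mix = 180: (Q·0.6800 + 9620·1190) / (Q + 9620) = 180
→ Q = 9620·(1190 − 180)/(180 − 0.6800) = 54180 L/s.

54200 L/s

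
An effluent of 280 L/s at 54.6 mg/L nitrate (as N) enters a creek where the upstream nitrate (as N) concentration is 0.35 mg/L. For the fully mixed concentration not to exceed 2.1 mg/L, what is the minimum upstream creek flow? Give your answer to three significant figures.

Set C_mix = 2.1: (Q·0.3500 + 280.0·54.60) / (Q + 280.0) = 2.1
→ Q = 280.0·(54.60 − 2.1)/(2.1 − 0.3500) = 8400 L/s.

8400 L/s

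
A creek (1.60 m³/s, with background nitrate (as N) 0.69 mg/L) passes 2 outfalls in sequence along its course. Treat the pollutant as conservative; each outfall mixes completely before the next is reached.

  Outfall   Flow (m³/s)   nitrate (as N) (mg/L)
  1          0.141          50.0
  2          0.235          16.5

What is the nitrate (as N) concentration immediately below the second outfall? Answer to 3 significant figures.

6.09 mg/L

Outfall 1: combined Q = 1.741 m³/s; C = (1.600·0.6900 + 0.1410·50.00)/1.741 = 4.684 mg/L.
Outfall 2: combined Q = 1.976 m³/s; C = (1.741·4.684 + 0.2350·16.50)/1.976 = 6.089 mg/L.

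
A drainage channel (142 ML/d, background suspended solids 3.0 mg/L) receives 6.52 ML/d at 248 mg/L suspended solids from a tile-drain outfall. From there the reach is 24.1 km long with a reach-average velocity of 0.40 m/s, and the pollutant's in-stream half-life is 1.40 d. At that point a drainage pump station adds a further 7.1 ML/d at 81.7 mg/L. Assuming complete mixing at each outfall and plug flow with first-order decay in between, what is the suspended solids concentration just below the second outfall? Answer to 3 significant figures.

Flow-weighted average: C = (142.0·3.000 + 6.520·248.0) / 148.5 = 2043/148.5 = 13.76 mg/L; combined flow 148.5 ML/d.
Travel time t = 24.1·1000 / 0.40 = 60250 s = 16.74 h.
Half-life 1.40 d → k = ln 2 / 1.40 = 0.4951 d⁻¹.
After decay, C = 13.76 × e^(−kt) = 13.76 × 0.7080 = 9.739 mg/L.
At the second outfall, C = (148.5·9.739 + 7.100·81.70) / (148.5 + 7.100) = 13.02 mg/L.

13.0 mg/L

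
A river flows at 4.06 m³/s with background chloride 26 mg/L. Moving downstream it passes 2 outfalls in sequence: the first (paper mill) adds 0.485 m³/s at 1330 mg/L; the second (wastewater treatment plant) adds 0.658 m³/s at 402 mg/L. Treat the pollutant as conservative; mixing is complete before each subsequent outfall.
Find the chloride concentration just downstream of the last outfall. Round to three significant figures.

195 mg/L

After outfall 1: Q = 4.060 + 0.4850 = 4.545 m³/s; C = (4.060·26.00 + 0.4850·1330)/4.545 = 165.2 mg/L.
After outfall 2: Q = 4.545 + 0.6580 = 5.203 m³/s; C = (4.545·165.2 + 0.6580·402.0)/5.203 = 195.1 mg/L.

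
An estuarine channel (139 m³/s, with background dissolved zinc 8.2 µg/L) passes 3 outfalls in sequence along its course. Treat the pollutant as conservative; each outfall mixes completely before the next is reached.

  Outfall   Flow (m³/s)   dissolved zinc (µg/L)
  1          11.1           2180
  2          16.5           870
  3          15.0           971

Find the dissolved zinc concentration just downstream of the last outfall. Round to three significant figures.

Below outfall 1: Q → 150.1 m³/s, C = (139.0·8.200 + 11.10·2180)/150.1 = 168.8 µg/L.
Below outfall 2: Q → 166.6 m³/s, C = (150.1·168.8 + 16.50·870.0)/166.6 = 238.3 µg/L.
Below outfall 3: Q → 181.6 m³/s, C = (166.6·238.3 + 15.00·971.0)/181.6 = 298.8 µg/L.

299 µg/L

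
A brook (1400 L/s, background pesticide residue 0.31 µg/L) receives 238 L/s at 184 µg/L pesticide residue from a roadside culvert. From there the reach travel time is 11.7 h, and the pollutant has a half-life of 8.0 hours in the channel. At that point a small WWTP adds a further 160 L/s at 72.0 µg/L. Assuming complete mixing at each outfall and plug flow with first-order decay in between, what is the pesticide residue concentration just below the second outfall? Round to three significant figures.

Flow-weighted average: C = (1400·0.3100 + 238.0·184.0) / 1638 = 44230/1638 = 27.00 µg/L; combined flow 1638 L/s.
Half-life 8.0 h → k = ln 2 / 8.0 = 0.08664 h⁻¹ = 2.079 d⁻¹.
First-order decay: C = 27.00·exp(−k·t) = 27.00·0.3629 = 9.797 µg/L.
At the second outfall, C = (1638·9.797 + 160.0·72.00) / (1638 + 160.0) = 15.33 µg/L.

15.3 µg/L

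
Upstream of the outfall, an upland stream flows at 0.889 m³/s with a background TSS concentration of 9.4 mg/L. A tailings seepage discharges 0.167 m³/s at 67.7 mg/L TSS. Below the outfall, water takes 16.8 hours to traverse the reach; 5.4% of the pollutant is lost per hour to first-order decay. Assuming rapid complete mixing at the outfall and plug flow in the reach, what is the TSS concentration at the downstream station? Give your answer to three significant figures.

Mixed concentration C = ΣQC/ΣQ = (0.8890·9.400 + 0.1670·67.70) / 1.056 = 19.66/1.056 = 18.62 mg/L.
5.4%/h lost → k = −ln(1 − 0.054) = 0.05551 h⁻¹.
Applying C = C₀e^(−kt): 18.62 × 0.3935 = 7.327 mg/L.

7.33 mg/L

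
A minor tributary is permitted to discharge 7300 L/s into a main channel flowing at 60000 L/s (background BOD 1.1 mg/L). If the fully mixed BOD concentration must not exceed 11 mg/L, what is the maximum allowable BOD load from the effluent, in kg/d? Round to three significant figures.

Mass balance at the limit: 60000·1.100 + 7300·Cₑ = 67300·11 → Cₑ = 92.37 mg/L.
7300 L/s = 7.300 m³/s. Load = 7.300 m³/s × 92.37 g/m³ × 86 400 s/d = 58260 kg/d.

58300 kg/d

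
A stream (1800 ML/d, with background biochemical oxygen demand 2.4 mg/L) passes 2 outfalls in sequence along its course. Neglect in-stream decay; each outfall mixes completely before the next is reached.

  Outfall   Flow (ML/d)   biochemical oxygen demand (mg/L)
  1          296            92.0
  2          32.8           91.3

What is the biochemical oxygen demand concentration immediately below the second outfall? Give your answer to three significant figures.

16.2 mg/L

Outfall 1: combined Q = 2096 ML/d; C = (1800·2.400 + 296.0·92.00)/2096 = 15.05 mg/L.
Outfall 2: combined Q = 2129 ML/d; C = (2096·15.05 + 32.80·91.30)/2129 = 16.23 mg/L.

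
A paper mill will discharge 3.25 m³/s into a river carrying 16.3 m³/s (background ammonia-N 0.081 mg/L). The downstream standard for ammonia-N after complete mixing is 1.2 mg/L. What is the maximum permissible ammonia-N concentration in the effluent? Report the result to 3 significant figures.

6.81 mg/L

At the limit, (Qr·Cr + Qe·Cₑ)/(Qr + Qe) = 1.2:
Cₑ = (19.55·1.2 − 16.30·0.08100) / 3.250 = 6.812 mg/L.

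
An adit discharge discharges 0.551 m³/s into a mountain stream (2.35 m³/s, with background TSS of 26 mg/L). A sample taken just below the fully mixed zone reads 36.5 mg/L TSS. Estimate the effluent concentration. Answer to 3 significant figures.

81.3 mg/L

Mass balance: 2.350·26.00 + 0.5510·Cₑ = 2.901·36.50
→ Cₑ = (2.901·36.50 − 2.350·26.00) / 0.5510 = 81.28 mg/L.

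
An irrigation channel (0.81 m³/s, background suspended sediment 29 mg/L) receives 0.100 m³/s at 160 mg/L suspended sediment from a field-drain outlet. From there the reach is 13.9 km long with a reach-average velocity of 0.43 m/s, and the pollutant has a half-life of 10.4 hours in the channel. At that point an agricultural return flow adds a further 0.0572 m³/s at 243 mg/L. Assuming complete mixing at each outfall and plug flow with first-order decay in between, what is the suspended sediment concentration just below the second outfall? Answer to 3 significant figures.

36.8 mg/L

After mixing, C = (0.8100·29.00 + 0.1000·160.0) / 0.9100 = 39.49/0.9100 = 43.40 mg/L; combined flow 0.9100 m³/s.
Travel time t = 13.9·1000 / 0.43 = 32330 s = 8.979 h.
Half-life 10.4 h → k = ln 2 / 10.4 = 0.06665 h⁻¹ = 1.600 d⁻¹.
Decay over the reach: 43.40·exp(−kt) = 43.40·0.5497 = 23.85 mg/L.
At the second outfall, C = (0.9100·23.85 + 0.05720·243.0) / (0.9100 + 0.05720) = 36.81 mg/L.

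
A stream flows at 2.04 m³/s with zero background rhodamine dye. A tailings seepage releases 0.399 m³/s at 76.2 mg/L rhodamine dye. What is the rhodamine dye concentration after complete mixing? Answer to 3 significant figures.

Mixed concentration C = ΣQC/ΣQ = (2.040·0 + 0.3990·76.20) / 2.439 = 30.40/2.439 = 12.47 mg/L.

12.5 mg/L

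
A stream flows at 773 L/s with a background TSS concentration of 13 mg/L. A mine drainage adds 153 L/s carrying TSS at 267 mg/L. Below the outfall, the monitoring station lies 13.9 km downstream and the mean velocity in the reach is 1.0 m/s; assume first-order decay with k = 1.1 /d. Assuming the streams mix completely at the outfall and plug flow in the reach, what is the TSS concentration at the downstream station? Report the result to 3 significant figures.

46.1 mg/L

Mass balance: C = (773.0·13.00 + 153.0·267.0) / 926.0 = 50900/926.0 = 54.97 mg/L.
Travel time t = 13.9·1000 / 1.0 = 13900 s = 3.861 h.
Applying C = C₀e^(−kt): 54.97 × 0.8378 = 46.05 mg/L.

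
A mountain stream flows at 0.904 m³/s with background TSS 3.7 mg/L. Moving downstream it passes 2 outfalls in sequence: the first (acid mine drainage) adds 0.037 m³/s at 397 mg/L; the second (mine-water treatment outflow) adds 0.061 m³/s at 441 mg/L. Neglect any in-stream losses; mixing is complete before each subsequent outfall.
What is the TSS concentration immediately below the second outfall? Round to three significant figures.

44.8 mg/L

After outfall 1: Q = 0.9040 + 0.03700 = 0.9410 m³/s; C = (0.9040·3.700 + 0.03700·397.0)/0.9410 = 19.16 mg/L.
After outfall 2: Q = 0.9410 + 0.06100 = 1.002 m³/s; C = (0.9410·19.16 + 0.06100·441.0)/1.002 = 44.85 mg/L.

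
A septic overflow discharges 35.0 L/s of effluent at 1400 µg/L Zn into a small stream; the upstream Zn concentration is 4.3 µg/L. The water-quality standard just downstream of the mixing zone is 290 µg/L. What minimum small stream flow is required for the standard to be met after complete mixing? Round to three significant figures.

136 L/s

Set C_mix = 290: (Q·4.300 + 35.00·1400) / (Q + 35.00) = 290
→ Q = 35.00·(1400 − 290)/(290 − 4.300) = 136.0 L/s.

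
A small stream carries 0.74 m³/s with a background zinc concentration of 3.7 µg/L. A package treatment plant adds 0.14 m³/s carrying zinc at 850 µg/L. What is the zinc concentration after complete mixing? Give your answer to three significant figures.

After mixing, C = (0.7400·3.700 + 0.1400·850.0) / 0.8800 = 121.7/0.8800 = 138.3 µg/L.

138 µg/L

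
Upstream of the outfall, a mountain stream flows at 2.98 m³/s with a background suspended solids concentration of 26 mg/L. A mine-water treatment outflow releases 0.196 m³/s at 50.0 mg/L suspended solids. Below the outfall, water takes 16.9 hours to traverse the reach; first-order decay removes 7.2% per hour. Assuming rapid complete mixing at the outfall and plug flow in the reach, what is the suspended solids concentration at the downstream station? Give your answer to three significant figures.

7.77 mg/L

Mixed concentration C = ΣQC/ΣQ = (2.980·26.00 + 0.1960·50.00) / 3.176 = 87.28/3.176 = 27.48 mg/L.
7.2%/h lost → k = −ln(1 − 0.072) = 0.07472 h⁻¹.
Decay over the reach: 27.48·exp(−kt) = 27.48·0.2829 = 7.773 mg/L.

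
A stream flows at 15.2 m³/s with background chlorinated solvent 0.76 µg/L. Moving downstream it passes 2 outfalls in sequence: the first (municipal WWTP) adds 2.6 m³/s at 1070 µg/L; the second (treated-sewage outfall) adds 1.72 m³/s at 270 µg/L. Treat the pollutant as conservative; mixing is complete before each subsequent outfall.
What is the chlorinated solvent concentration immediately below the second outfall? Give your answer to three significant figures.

Outfall 1: combined Q = 17.80 m³/s; C = (15.20·0.7600 + 2.600·1070)/17.80 = 156.9 µg/L.
Outfall 2: combined Q = 19.52 m³/s; C = (17.80·156.9 + 1.720·270.0)/19.52 = 166.9 µg/L.

167 µg/L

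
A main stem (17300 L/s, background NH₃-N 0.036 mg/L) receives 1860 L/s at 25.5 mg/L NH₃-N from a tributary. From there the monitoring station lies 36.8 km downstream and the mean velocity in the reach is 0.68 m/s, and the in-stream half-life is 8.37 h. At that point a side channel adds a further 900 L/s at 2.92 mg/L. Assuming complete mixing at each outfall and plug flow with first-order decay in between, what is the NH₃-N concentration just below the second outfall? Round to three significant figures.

Mixed concentration C = ΣQC/ΣQ = (17300·0.03600 + 1860·25.50) / 19160 = 48050/19160 = 2.508 mg/L; combined flow 19160 L/s.
Travel time t = 36.8·1000 / 0.68 = 54120 s = 15.03 h.
Half-life 8.37 h → k = ln 2 / 8.37 = 0.08281 h⁻¹ = 1.988 d⁻¹.
Decay over the reach: 2.508·exp(−kt) = 2.508·0.2880 = 0.7222 mg/L.
At the second outfall, C = (19160·0.7222 + 900.0·2.920) / (19160 + 900.0) = 0.8208 mg/L.

0.821 mg/L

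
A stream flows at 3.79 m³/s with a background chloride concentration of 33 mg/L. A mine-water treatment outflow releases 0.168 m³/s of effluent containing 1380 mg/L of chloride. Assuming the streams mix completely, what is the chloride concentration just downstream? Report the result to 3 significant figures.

90.2 mg/L

Flow-weighted average: C = (3.790·33.00 + 0.1680·1380) / 3.958 = 356.9/3.958 = 90.17 mg/L.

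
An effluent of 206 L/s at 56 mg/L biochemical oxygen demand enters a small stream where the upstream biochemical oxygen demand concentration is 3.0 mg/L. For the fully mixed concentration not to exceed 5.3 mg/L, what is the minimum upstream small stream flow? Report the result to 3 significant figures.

Set C_mix = 5.3: (Q·3.000 + 206.0·56.00) / (Q + 206.0) = 5.3
→ Q = 206.0·(56.00 − 5.3)/(5.3 − 3.000) = 4541 L/s.

4540 L/s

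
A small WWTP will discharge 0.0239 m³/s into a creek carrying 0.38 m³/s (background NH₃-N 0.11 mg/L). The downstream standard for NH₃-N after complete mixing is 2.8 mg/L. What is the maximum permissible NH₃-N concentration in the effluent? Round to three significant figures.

At the limit, (Qr·Cr + Qe·Cₑ)/(Qr + Qe) = 2.8:
Cₑ = (0.4039·2.8 − 0.3800·0.1100) / 0.02390 = 45.57 mg/L.

45.6 mg/L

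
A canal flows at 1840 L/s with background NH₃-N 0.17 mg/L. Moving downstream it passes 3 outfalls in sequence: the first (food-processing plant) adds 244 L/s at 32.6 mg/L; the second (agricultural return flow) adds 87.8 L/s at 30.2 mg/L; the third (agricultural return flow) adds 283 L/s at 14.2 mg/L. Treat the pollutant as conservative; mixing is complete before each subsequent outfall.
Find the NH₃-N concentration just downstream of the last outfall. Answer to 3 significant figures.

6.08 mg/L

Below outfall 1: Q → 2084 L/s, C = (1840·0.1700 + 244.0·32.60)/2084 = 3.967 mg/L.
Below outfall 2: Q → 2172 L/s, C = (2084·3.967 + 87.80·30.20)/2172 = 5.028 mg/L.
Below outfall 3: Q → 2455 L/s, C = (2172·5.028 + 283.0·14.20)/2455 = 6.085 mg/L.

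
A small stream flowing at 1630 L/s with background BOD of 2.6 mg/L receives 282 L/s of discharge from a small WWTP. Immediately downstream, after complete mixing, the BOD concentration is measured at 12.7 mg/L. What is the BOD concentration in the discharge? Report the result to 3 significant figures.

Mass balance: 1630·2.600 + 282.0·Cₑ = 1912·12.70
→ Cₑ = (1912·12.70 − 1630·2.600) / 282.0 = 71.08 mg/L.

71.1 mg/L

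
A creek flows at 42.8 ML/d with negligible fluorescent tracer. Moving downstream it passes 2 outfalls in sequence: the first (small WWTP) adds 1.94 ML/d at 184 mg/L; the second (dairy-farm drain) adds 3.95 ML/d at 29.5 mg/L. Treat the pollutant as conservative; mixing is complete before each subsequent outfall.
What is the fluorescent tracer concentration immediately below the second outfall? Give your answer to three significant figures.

9.72 mg/L

Outfall 1: combined Q = 44.74 ML/d; C = (42.80·0 + 1.940·184.0)/44.74 = 7.979 mg/L.
Outfall 2: combined Q = 48.69 ML/d; C = (44.74·7.979 + 3.950·29.50)/48.69 = 9.724 mg/L.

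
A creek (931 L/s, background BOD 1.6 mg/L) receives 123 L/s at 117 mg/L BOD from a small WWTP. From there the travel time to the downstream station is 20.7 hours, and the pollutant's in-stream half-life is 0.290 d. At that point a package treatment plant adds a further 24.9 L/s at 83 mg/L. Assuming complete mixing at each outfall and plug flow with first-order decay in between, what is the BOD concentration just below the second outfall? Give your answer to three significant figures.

Conservation of mass: C = (931.0·1.600 + 123.0·117.0) / 1054 = 15880/1054 = 15.07 mg/L; combined flow 1054 L/s.
Half-life 0.290 d → k = ln 2 / 0.290 = 2.390 d⁻¹.
Applying C = C₀e^(−kt): 15.07 × 0.1273 = 1.917 mg/L.
At the second outfall, C = (1054·1.917 + 24.90·83.00) / (1054 + 24.90) = 3.789 mg/L.

3.79 mg/L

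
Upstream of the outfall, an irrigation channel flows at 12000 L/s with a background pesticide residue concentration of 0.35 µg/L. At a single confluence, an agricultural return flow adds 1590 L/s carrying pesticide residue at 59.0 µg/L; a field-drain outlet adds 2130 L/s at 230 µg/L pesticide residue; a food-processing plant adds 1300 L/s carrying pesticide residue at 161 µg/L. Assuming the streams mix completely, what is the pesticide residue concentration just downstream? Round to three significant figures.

46.8 µg/L

After mixing, C = (12000·0.3500 + 1590·59.00 + 2130·230.0 + 1300·161.0) / 17020 = 797200/17020 = 46.84 µg/L.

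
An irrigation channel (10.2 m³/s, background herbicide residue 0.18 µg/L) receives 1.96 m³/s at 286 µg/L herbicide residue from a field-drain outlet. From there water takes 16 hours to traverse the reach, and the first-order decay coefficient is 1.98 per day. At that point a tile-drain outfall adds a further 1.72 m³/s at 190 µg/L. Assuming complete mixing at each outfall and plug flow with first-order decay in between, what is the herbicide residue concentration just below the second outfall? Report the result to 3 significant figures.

34.4 µg/L

Conservation of mass: C = (10.20·0.1800 + 1.960·286.0) / 12.16 = 562.4/12.16 = 46.25 µg/L; combined flow 12.16 m³/s.
Applying C = C₀e^(−kt): 46.25 × 0.2671 = 12.35 µg/L.
Second outfall: C = (12.16·12.35 + 1.720·190.0)/13.88 = 34.37 µg/L.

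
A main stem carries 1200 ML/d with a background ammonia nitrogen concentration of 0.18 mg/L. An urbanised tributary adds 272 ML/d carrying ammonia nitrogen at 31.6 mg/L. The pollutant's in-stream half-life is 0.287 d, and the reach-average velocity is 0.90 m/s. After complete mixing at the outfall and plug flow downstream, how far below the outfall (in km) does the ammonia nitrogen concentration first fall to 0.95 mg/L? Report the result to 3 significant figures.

Mixed concentration C = ΣQC/ΣQ = (1200·0.1800 + 272.0·31.60) / 1472 = 8811/1472 = 5.986 mg/L.
Half-life 0.287 d → k = ln 2 / 0.287 = 2.415 d⁻¹.
Set 5.986·exp(−k·t) = 0.95 → t = ln(5.986/0.95)/k = 65850 s = 18.29 h.
Distance = v·t = 0.90·65850 = 59260 m = 59.26 km.

59.3 km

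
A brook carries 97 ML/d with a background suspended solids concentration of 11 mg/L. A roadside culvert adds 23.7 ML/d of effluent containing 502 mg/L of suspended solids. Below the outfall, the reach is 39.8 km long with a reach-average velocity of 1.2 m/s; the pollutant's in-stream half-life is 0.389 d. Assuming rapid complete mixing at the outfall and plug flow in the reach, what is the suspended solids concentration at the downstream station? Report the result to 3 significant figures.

54.2 mg/L

Conservation of mass: C = (97.00·11.00 + 23.70·502.0) / 120.7 = 12960/120.7 = 107.4 mg/L.
Travel time t = 39.8·1000 / 1.2 = 33170 s = 9.213 h.
Half-life 0.389 d → k = ln 2 / 0.389 = 1.782 d⁻¹.
Applying C = C₀e^(−kt): 107.4 × 0.5046 = 54.20 mg/L.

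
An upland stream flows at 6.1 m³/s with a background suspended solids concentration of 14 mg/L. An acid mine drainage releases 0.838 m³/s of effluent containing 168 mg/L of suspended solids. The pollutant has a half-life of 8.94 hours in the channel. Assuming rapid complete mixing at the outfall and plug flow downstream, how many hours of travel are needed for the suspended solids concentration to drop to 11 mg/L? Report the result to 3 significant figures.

After mixing, C = (6.100·14.00 + 0.8380·168.0) / 6.938 = 226.2/6.938 = 32.60 mg/L.
Half-life 8.94 h → k = ln 2 / 8.94 = 0.07753 h⁻¹ = 1.861 d⁻¹.
32.60·exp(−k·t) = 11 → t = ln(32.60/11)/k = 50450 s = 14.01 h.

14.0 h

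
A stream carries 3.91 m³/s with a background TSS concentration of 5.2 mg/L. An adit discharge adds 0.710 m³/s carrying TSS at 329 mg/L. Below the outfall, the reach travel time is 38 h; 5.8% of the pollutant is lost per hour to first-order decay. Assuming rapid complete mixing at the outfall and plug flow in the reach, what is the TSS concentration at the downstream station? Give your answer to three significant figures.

Mixed concentration C = ΣQC/ΣQ = (3.910·5.200 + 0.7100·329.0) / 4.620 = 253.9/4.620 = 54.96 mg/L.
5.8%/h lost → k = −ln(1 − 0.058) = 0.05975 h⁻¹.
Applying C = C₀e^(−kt): 54.96 × 0.1033 = 5.675 mg/L.

5.68 mg/L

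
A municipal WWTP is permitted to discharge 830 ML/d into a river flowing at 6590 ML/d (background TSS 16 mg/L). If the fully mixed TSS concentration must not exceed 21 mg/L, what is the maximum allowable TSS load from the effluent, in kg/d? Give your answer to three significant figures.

Mass balance at the limit: 6590·16.00 + 830.0·Cₑ = 7420·21 → Cₑ = 60.70 mg/L.
830.0 ML/d = 9.606 m³/s. Load = 9.606 m³/s × 60.70 g/m³ × 86 400 s/d = 50380 kg/d.

50400 kg/d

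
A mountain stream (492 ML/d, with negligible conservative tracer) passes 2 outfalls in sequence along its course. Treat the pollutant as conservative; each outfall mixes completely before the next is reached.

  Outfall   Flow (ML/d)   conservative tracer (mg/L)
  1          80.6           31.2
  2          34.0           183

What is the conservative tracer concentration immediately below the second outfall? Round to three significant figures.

14.4 mg/L

Outfall 1: combined Q = 572.6 ML/d; C = (492.0·0 + 80.60·31.20)/572.6 = 4.392 mg/L.
Outfall 2: combined Q = 606.6 ML/d; C = (572.6·4.392 + 34.00·183.0)/606.6 = 14.40 mg/L.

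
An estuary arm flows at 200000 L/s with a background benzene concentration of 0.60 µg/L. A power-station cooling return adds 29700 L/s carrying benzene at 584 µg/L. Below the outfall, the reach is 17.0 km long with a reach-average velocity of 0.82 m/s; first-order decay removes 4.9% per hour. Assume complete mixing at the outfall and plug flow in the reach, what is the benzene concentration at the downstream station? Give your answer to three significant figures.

Flow-weighted average: C = (200000·0.6000 + 29700·584.0) / 229700 = 17460000/229700 = 76.03 µg/L.
Travel time t = 17.0·1000 / 0.82 = 20730 s = 5.759 h.
4.9%/h lost → k = −ln(1 − 0.049) = 0.05024 h⁻¹.
Decay over the reach: 76.03·exp(−kt) = 76.03·0.7488 = 56.93 µg/L.

56.9 µg/L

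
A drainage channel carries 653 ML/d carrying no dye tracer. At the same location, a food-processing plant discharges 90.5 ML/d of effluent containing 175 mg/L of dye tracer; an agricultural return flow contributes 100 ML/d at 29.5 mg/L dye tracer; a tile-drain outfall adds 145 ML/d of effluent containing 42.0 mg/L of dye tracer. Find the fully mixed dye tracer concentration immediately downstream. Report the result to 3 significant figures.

After mixing, C = (653.0·0 + 90.50·175.0 + 100.0·29.50 + 145.0·42.00) / 988.5 = 24880/988.5 = 25.17 mg/L.

25.2 mg/L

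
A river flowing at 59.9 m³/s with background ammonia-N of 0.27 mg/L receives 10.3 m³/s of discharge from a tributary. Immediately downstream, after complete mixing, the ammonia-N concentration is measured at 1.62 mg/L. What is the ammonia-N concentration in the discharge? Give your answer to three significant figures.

9.47 mg/L

Mass balance: 59.90·0.2700 + 10.30·Cₑ = 70.20·1.620
→ Cₑ = (70.20·1.620 − 59.90·0.2700) / 10.30 = 9.471 mg/L.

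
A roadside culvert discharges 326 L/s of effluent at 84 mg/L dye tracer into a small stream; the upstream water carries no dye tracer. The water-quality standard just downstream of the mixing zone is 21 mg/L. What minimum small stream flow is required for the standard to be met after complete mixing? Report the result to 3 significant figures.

Set C_mix = 21: (Q·0 + 326.0·84.00) / (Q + 326.0) = 21
→ Q = 326.0·(84.00 − 21)/(21 − 0) = 978.0 L/s.

978 L/s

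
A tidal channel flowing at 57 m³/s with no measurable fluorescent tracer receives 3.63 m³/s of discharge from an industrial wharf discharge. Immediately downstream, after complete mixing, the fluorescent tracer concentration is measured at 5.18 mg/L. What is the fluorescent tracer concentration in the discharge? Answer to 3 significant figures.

86.5 mg/L

Mass balance: 57.00·0 + 3.630·Cₑ = 60.63·5.180
→ Cₑ = (60.63·5.180 − 57.00·0) / 3.630 = 86.52 mg/L.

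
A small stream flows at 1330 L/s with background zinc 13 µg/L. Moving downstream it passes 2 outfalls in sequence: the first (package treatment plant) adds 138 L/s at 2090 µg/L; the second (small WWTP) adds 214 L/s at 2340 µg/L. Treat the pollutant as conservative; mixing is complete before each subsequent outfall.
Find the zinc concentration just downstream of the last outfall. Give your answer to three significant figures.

Below outfall 1: Q → 1468 L/s, C = (1330·13.00 + 138.0·2090)/1468 = 208.2 µg/L.
Below outfall 2: Q → 1682 L/s, C = (1468·208.2 + 214.0·2340)/1682 = 479.5 µg/L.

479 µg/L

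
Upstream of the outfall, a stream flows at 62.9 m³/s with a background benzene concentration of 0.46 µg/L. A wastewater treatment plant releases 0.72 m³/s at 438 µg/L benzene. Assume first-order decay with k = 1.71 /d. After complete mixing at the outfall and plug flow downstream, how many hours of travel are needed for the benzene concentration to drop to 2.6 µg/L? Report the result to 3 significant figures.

Mixed concentration C = ΣQC/ΣQ = (62.90·0.4600 + 0.7200·438.0) / 63.62 = 344.3/63.62 = 5.412 µg/L.
5.412·exp(−k·t) = 2.6 → t = ln(5.412/2.6)/k = 37040 s = 10.29 h.

10.3 h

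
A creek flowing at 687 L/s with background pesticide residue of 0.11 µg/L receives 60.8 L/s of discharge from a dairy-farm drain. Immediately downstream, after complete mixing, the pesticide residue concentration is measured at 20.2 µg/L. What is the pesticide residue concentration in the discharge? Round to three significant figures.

Mass balance: 687.0·0.1100 + 60.80·Cₑ = 747.8·20.20
→ Cₑ = (747.8·20.20 − 687.0·0.1100) / 60.80 = 247.2 µg/L.

247 µg/L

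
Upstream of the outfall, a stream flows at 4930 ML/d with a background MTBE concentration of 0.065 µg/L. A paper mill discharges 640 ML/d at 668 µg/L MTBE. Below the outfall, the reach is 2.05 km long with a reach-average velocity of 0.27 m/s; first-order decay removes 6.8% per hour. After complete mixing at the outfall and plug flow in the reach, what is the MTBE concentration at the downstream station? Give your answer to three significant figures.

After mixing, C = (4930·0.06500 + 640.0·668.0) / 5570 = 427800/5570 = 76.81 µg/L.
Travel time t = 2.05·1000 / 0.27 = 7593 s = 2.109 h.
6.8%/h lost → k = −ln(1 − 0.068) = 0.07042 h⁻¹.
First-order decay: C = 76.81·exp(−k·t) = 76.81·0.8620 = 66.21 µg/L.

66.2 µg/L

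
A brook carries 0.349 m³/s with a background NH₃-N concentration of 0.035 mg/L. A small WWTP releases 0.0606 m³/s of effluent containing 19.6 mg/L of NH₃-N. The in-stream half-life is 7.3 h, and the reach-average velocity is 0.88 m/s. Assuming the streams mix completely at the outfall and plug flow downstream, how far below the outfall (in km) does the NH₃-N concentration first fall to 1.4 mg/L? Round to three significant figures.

24.6 km

After mixing, C = (0.3490·0.03500 + 0.06060·19.60) / 0.4096 = 1.200/0.4096 = 2.930 mg/L.
Half-life 7.3 h → k = ln 2 / 7.3 = 0.09495 h⁻¹ = 2.279 d⁻¹.
Set 2.930·exp(−k·t) = 1.4 → t = ln(2.930/1.4)/k = 28000 s = 7.777 h.
Distance = v·t = 0.88·28000 = 24640 m = 24.64 km.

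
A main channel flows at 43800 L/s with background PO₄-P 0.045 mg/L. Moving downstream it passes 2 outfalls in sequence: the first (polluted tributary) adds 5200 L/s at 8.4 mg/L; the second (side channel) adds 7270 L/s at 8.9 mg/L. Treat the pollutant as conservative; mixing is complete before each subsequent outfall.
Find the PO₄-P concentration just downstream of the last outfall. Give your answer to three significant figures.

1.96 mg/L

Outfall 1: combined Q = 49000 L/s; C = (43800·0.04500 + 5200·8.400)/49000 = 0.9317 mg/L.
Outfall 2: combined Q = 56270 L/s; C = (49000·0.9317 + 7270·8.900)/56270 = 1.961 mg/L.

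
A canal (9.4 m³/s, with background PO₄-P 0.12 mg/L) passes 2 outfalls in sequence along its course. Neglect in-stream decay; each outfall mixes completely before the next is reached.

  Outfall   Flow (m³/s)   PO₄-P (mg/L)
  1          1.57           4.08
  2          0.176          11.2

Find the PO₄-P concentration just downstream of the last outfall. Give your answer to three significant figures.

Below outfall 1: Q → 10.97 m³/s, C = (9.400·0.1200 + 1.570·4.080)/10.97 = 0.6867 mg/L.
Below outfall 2: Q → 11.15 m³/s, C = (10.97·0.6867 + 0.1760·11.20)/11.15 = 0.8528 mg/L.

0.853 mg/L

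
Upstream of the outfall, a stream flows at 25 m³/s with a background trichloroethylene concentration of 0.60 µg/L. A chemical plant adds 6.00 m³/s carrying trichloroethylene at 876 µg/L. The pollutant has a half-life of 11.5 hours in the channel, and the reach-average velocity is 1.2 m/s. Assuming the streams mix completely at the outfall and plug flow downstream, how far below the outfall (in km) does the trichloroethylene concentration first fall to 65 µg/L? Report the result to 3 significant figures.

Conservation of mass: C = (25.00·0.6000 + 6.000·876.0) / 31.00 = 5271/31.00 = 170.0 µg/L.
Half-life 11.5 h → k = ln 2 / 11.5 = 0.06027 h⁻¹ = 1.447 d⁻¹.
Set 170.0·exp(−k·t) = 65 → t = ln(170.0/65)/k = 57430 s = 15.95 h.
Distance = v·t = 1.2·57430 = 68920 m = 68.92 km.

68.9 km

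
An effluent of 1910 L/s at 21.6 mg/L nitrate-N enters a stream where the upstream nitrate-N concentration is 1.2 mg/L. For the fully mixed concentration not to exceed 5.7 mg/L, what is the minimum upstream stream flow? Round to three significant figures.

6750 L/s

Set C_mix = 5.7: (Q·1.200 + 1910·21.60) / (Q + 1910) = 5.7
→ Q = 1910·(21.60 − 5.7)/(5.7 − 1.200) = 6749 L/s.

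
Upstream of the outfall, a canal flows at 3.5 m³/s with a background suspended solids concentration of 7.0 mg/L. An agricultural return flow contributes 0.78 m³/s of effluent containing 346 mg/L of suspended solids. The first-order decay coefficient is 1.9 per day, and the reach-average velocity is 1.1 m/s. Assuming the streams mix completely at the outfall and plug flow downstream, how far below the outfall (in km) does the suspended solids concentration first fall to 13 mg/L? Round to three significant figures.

Flow-weighted average: C = (3.500·7.000 + 0.7800·346.0) / 4.280 = 294.4/4.280 = 68.78 mg/L.
Set 68.78·exp(−k·t) = 13 → t = ln(68.78/13)/k = 75760 s = 21.04 h.
Distance = v·t = 1.1·75760 = 83330 m = 83.33 km.

83.3 km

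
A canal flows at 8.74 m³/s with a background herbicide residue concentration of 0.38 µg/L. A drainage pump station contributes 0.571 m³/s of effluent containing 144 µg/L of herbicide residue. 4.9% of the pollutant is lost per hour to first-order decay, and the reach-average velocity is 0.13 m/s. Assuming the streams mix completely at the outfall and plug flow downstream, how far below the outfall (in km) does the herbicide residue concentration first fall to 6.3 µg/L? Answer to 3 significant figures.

After mixing, C = (8.740·0.3800 + 0.5710·144.0) / 9.311 = 85.55/9.311 = 9.188 µg/L.
4.9%/h lost → k = −ln(1 − 0.049) = 0.05024 h⁻¹.
Set 9.188·exp(−k·t) = 6.3 → t = ln(9.188/6.3)/k = 27040 s = 7.510 h.
Distance = v·t = 0.13·27040 = 3515 m = 3.515 km.

3.51 km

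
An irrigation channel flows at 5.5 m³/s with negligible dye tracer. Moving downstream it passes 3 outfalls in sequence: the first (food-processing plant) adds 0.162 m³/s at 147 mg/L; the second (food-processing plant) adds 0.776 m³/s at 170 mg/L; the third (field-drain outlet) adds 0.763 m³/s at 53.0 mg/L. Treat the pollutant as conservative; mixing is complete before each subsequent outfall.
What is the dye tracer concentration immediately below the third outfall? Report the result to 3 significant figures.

Outfall 1: combined Q = 5.662 m³/s; C = (5.500·0 + 0.1620·147.0)/5.662 = 4.206 mg/L.
Outfall 2: combined Q = 6.438 m³/s; C = (5.662·4.206 + 0.7760·170.0)/6.438 = 24.19 mg/L.
Outfall 3: combined Q = 7.201 m³/s; C = (6.438·24.19 + 0.7630·53.00)/7.201 = 27.24 mg/L.

27.2 mg/L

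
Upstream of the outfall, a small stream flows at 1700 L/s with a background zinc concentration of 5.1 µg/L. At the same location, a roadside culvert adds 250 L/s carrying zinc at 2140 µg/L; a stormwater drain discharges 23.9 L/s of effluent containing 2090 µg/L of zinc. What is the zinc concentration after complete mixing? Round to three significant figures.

Flow-weighted average: C = (1700·5.100 + 250.0·2140 + 23.90·2090) / 1974 = 593600/1974 = 300.7 µg/L.

301 µg/L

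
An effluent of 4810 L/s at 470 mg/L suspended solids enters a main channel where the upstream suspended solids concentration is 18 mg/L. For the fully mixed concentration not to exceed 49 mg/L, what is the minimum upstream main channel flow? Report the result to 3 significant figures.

65300 L/s

Set C_mix = 49: (Q·18.00 + 4810·470.0) / (Q + 4810) = 49
→ Q = 4810·(470.0 − 49)/(49 − 18.00) = 65320 L/s.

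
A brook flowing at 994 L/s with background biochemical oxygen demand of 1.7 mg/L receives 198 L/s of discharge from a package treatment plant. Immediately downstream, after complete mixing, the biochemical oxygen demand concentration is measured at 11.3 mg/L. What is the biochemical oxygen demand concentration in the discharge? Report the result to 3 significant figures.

Mass balance: 994.0·1.700 + 198.0·Cₑ = 1192·11.30
→ Cₑ = (1192·11.30 − 994.0·1.700) / 198.0 = 59.49 mg/L.

59.5 mg/L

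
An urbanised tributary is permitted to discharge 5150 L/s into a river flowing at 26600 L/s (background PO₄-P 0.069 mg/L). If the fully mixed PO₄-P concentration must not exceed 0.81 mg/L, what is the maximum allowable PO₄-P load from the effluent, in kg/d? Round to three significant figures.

Mass balance at the limit: 26600·0.06900 + 5150·Cₑ = 31750·0.81 → Cₑ = 4.637 mg/L.
5150 L/s = 5.150 m³/s. Load = 5.150 m³/s × 4.637 g/m³ × 86 400 s/d = 2063 kg/d.

2060 kg/d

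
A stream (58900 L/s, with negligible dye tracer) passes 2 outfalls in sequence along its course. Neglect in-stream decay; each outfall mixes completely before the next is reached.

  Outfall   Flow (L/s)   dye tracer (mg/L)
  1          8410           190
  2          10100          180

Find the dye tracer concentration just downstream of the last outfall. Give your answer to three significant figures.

After outfall 1: Q = 58900 + 8410 = 67310 L/s; C = (58900·0 + 8410·190.0)/67310 = 23.74 mg/L.
After outfall 2: Q = 67310 + 10100 = 77410 L/s; C = (67310·23.74 + 10100·180.0)/77410 = 44.13 mg/L.

44.1 mg/L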